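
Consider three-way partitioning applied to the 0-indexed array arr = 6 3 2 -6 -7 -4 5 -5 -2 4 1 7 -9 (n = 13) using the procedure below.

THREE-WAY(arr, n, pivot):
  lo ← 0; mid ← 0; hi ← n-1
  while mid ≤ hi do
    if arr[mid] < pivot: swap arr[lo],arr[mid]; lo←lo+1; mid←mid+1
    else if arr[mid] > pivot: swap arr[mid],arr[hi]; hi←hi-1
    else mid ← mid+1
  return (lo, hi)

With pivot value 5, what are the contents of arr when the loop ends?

pivot = 5; lo=0, mid=0, hi=12
arr[mid]=6>5: swap arr[0],arr[12]; hi=11 → -9 3 2 -6 -7 -4 5 -5 -2 4 1 7 6
arr[mid]=-9<5: swap arr[0],arr[0]; lo=1,mid=1 → -9 3 2 -6 -7 -4 5 -5 -2 4 1 7 6
arr[mid]=3<5: swap arr[1],arr[1]; lo=2,mid=2 → -9 3 2 -6 -7 -4 5 -5 -2 4 1 7 6
arr[mid]=2<5: swap arr[2],arr[2]; lo=3,mid=3 → -9 3 2 -6 -7 -4 5 -5 -2 4 1 7 6
arr[mid]=-6<5: swap arr[3],arr[3]; lo=4,mid=4 → -9 3 2 -6 -7 -4 5 -5 -2 4 1 7 6
arr[mid]=-7<5: swap arr[4],arr[4]; lo=5,mid=5 → -9 3 2 -6 -7 -4 5 -5 -2 4 1 7 6
arr[mid]=-4<5: swap arr[5],arr[5]; lo=6,mid=6 → -9 3 2 -6 -7 -4 5 -5 -2 4 1 7 6
arr[mid]=5=5: mid=7
arr[mid]=-5<5: swap arr[6],arr[7]; lo=7,mid=8 → -9 3 2 -6 -7 -4 -5 5 -2 4 1 7 6
arr[mid]=-2<5: swap arr[7],arr[8]; lo=8,mid=9 → -9 3 2 -6 -7 -4 -5 -2 5 4 1 7 6
arr[mid]=4<5: swap arr[8],arr[9]; lo=9,mid=10 → -9 3 2 -6 -7 -4 -5 -2 4 5 1 7 6
arr[mid]=1<5: swap arr[9],arr[10]; lo=10,mid=11 → -9 3 2 -6 -7 -4 -5 -2 4 1 5 7 6
arr[mid]=7>5: swap arr[11],arr[11]; hi=10 → -9 3 2 -6 -7 -4 -5 -2 4 1 5 7 6
end: lo=10, hi=10; arr = -9 3 2 -6 -7 -4 -5 -2 4 1 5 7 6

-9 3 2 -6 -7 -4 -5 -2 4 1 5 7 6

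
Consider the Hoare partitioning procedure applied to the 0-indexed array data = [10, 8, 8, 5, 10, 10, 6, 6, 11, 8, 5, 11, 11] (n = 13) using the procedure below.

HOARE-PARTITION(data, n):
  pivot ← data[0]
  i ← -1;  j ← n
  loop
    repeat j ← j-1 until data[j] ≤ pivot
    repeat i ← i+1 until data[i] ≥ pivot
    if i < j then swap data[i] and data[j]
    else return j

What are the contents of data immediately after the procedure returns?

pivot = data[0] = 10; i = -1, j = 13
j→10 (data[10]=5≤10), i→0 (data[0]=10≥10); i<j, swap → [5, 8, 8, 5, 10, 10, 6, 6, 11, 8, 10, 11, 11]
j→9 (data[9]=8≤10), i→4 (data[4]=10≥10); i<j, swap → [5, 8, 8, 5, 8, 10, 6, 6, 11, 10, 10, 11, 11]
j→7 (data[7]=6≤10), i→5 (data[5]=10≥10); i<j, swap → [5, 8, 8, 5, 8, 6, 6, 10, 11, 10, 10, 11, 11]
j→6, i→7; i≥j, return j=6. data = [5, 8, 8, 5, 8, 6, 6, 10, 11, 10, 10, 11, 11]

[5, 8, 8, 5, 8, 6, 6, 10, 11, 10, 10, 11, 11]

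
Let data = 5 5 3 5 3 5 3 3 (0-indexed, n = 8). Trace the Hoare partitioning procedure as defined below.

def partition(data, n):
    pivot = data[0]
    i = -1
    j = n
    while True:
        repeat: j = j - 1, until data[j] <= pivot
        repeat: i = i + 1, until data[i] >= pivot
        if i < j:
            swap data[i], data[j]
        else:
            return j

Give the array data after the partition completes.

pivot=5
j stops at 7 (3), i stops at 0 (5); swap ⇒ 3 5 3 5 3 5 3 5
j stops at 6 (3), i stops at 1 (5); swap ⇒ 3 3 3 5 3 5 5 5
j stops at 5 (5), i stops at 3 (5); swap ⇒ 3 3 3 5 3 5 5 5
j stops at 4, i stops at 5; i≥j ⇒ return 4. data=3 3 3 5 3 5 5 5

3 3 3 5 3 5 5 5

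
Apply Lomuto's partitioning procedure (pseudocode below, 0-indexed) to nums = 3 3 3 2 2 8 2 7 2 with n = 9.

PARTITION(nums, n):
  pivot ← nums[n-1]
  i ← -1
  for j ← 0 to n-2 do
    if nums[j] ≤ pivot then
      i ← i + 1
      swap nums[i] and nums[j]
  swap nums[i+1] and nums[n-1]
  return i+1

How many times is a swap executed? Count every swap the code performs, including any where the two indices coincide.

pivot = nums[8] = 2; i = -1
j=0: nums[0]=3 > 2 → no swap
j=1: nums[1]=3 > 2 → no swap
j=2: nums[2]=3 > 2 → no swap
j=3: nums[3]=2 ≤ 2 → i=0, swap nums[0],nums[3] → 2 3 3 3 2 8 2 7 2
j=4: nums[4]=2 ≤ 2 → i=1, swap nums[1],nums[4] → 2 2 3 3 3 8 2 7 2
j=5: nums[5]=8 > 2 → no swap
j=6: nums[6]=2 ≤ 2 → i=2, swap nums[2],nums[6] → 2 2 2 3 3 8 3 7 2
j=7: nums[7]=7 > 2 → no swap
final swap nums[3],nums[8] → 2 2 2 2 3 8 3 7 3; return 3

4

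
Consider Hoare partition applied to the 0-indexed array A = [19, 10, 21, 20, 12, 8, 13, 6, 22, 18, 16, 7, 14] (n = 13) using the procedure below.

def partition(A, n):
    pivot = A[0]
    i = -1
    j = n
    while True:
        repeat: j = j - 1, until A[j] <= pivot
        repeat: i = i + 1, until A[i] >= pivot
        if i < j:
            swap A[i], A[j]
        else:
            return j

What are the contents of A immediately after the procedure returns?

[14, 10, 7, 16, 12, 8, 13, 6, 18, 22, 20, 21, 19]

pivot = A[0] = 19; i = -1, j = 13
j→12 (A[12]=14≤19), i→0 (A[0]=19≥19); i<j, swap → [14, 10, 21, 20, 12, 8, 13, 6, 22, 18, 16, 7, 19]
j→11 (A[11]=7≤19), i→2 (A[2]=21≥19); i<j, swap → [14, 10, 7, 20, 12, 8, 13, 6, 22, 18, 16, 21, 19]
j→10 (A[10]=16≤19), i→3 (A[3]=20≥19); i<j, swap → [14, 10, 7, 16, 12, 8, 13, 6, 22, 18, 20, 21, 19]
j→9 (A[9]=18≤19), i→8 (A[8]=22≥19); i<j, swap → [14, 10, 7, 16, 12, 8, 13, 6, 18, 22, 20, 21, 19]
j→8, i→9; i≥j, return j=8. A = [14, 10, 7, 16, 12, 8, 13, 6, 18, 22, 20, 21, 19]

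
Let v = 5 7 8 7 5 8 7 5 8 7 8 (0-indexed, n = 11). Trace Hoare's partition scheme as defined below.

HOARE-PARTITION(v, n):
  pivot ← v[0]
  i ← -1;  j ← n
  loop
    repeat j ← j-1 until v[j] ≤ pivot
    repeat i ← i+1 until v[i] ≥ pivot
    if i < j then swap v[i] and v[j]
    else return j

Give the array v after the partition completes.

5 5 8 7 7 8 7 5 8 7 8

pivot = v[0] = 5; i = -1, j = 11
j→7 (v[7]=5≤5), i→0 (v[0]=5≥5); i<j, swap → 5 7 8 7 5 8 7 5 8 7 8
j→4 (v[4]=5≤5), i→1 (v[1]=7≥5); i<j, swap → 5 5 8 7 7 8 7 5 8 7 8
j→1, i→2; i≥j, return j=1. v = 5 5 8 7 7 8 7 5 8 7 8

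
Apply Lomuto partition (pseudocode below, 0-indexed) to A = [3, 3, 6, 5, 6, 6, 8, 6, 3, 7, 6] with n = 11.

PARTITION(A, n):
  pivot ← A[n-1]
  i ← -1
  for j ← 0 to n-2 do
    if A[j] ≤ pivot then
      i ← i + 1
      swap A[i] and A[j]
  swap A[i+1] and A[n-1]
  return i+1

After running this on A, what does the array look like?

pivot=6, i=-1
j=0: 3≤6, i=0, swap(0,0) ⇒ [3, 3, 6, 5, 6, 6, 8, 6, 3, 7, 6]
j=1: 3≤6, i=1, swap(1,1) ⇒ [3, 3, 6, 5, 6, 6, 8, 6, 3, 7, 6]
j=2: 6≤6, i=2, swap(2,2) ⇒ [3, 3, 6, 5, 6, 6, 8, 6, 3, 7, 6]
j=3: 5≤6, i=3, swap(3,3) ⇒ [3, 3, 6, 5, 6, 6, 8, 6, 3, 7, 6]
j=4: 6≤6, i=4, swap(4,4) ⇒ [3, 3, 6, 5, 6, 6, 8, 6, 3, 7, 6]
j=5: 6≤6, i=5, swap(5,5) ⇒ [3, 3, 6, 5, 6, 6, 8, 6, 3, 7, 6]
j=6: 8>6, skip
j=7: 6≤6, i=6, swap(6,7) ⇒ [3, 3, 6, 5, 6, 6, 6, 8, 3, 7, 6]
j=8: 3≤6, i=7, swap(7,8) ⇒ [3, 3, 6, 5, 6, 6, 6, 3, 8, 7, 6]
j=9: 7>6, skip
swap(8,10) ⇒ [3, 3, 6, 5, 6, 6, 6, 3, 6, 7, 8]; return 8

[3, 3, 6, 5, 6, 6, 6, 3, 6, 7, 8]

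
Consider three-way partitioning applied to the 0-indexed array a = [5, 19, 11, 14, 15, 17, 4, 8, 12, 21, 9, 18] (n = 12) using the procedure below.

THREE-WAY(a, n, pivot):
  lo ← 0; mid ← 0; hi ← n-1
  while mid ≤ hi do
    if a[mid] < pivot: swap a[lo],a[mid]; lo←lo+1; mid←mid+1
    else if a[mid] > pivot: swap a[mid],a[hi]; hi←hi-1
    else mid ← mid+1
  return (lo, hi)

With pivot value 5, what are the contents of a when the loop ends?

lo=0 mid=0 hi=11
5=5: mid=1
19>5: swap(1,11), hi=10 ⇒ [5, 18, 11, 14, 15, 17, 4, 8, 12, 21, 9, 19]
18>5: swap(1,10), hi=9 ⇒ [5, 9, 11, 14, 15, 17, 4, 8, 12, 21, 18, 19]
9>5: swap(1,9), hi=8 ⇒ [5, 21, 11, 14, 15, 17, 4, 8, 12, 9, 18, 19]
21>5: swap(1,8), hi=7 ⇒ [5, 12, 11, 14, 15, 17, 4, 8, 21, 9, 18, 19]
12>5: swap(1,7), hi=6 ⇒ [5, 8, 11, 14, 15, 17, 4, 12, 21, 9, 18, 19]
8>5: swap(1,6), hi=5 ⇒ [5, 4, 11, 14, 15, 17, 8, 12, 21, 9, 18, 19]
4<5: swap(0,1), lo=1 mid=2 ⇒ [4, 5, 11, 14, 15, 17, 8, 12, 21, 9, 18, 19]
11>5: swap(2,5), hi=4 ⇒ [4, 5, 17, 14, 15, 11, 8, 12, 21, 9, 18, 19]
17>5: swap(2,4), hi=3 ⇒ [4, 5, 15, 14, 17, 11, 8, 12, 21, 9, 18, 19]
15>5: swap(2,3), hi=2 ⇒ [4, 5, 14, 15, 17, 11, 8, 12, 21, 9, 18, 19]
14>5: swap(2,2), hi=1 ⇒ [4, 5, 14, 15, 17, 11, 8, 12, 21, 9, 18, 19]
done. lo=1 hi=1; a=[4, 5, 14, 15, 17, 11, 8, 12, 21, 9, 18, 19]

[4, 5, 14, 15, 17, 11, 8, 12, 21, 9, 18, 19]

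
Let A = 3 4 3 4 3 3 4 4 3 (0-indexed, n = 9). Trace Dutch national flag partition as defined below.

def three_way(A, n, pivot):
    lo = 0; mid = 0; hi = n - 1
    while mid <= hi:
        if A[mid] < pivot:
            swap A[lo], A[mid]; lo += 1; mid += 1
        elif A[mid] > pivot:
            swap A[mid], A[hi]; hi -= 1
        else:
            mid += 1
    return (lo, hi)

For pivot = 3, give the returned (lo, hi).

lo=0 mid=0 hi=8
3=3: mid=1
4>3: swap(1,8), hi=7 ⇒ 3 3 3 4 3 3 4 4 4
3=3: mid=2
3=3: mid=3
4>3: swap(3,7), hi=6 ⇒ 3 3 3 4 3 3 4 4 4
4>3: swap(3,6), hi=5 ⇒ 3 3 3 4 3 3 4 4 4
4>3: swap(3,5), hi=4 ⇒ 3 3 3 3 3 4 4 4 4
3=3: mid=4
3=3: mid=5
done. lo=0 hi=4; A=3 3 3 3 3 4 4 4 4

(0, 4)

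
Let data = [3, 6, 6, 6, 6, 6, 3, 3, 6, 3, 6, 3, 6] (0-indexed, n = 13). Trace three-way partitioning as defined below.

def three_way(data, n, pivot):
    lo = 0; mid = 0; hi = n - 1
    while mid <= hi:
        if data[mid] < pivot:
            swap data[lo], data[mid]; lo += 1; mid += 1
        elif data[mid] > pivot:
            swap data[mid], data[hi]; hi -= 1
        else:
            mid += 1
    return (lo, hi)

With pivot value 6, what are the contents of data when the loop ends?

[3, 3, 3, 3, 3, 6, 6, 6, 6, 6, 6, 6, 6]

pivot = 6; lo=0, mid=0, hi=12
data[mid]=3<6: swap data[0],data[0]; lo=1,mid=1 → [3, 6, 6, 6, 6, 6, 3, 3, 6, 3, 6, 3, 6]
data[mid]=6=6: mid=2
data[mid]=6=6: mid=3
data[mid]=6=6: mid=4
data[mid]=6=6: mid=5
data[mid]=6=6: mid=6
data[mid]=3<6: swap data[1],data[6]; lo=2,mid=7 → [3, 3, 6, 6, 6, 6, 6, 3, 6, 3, 6, 3, 6]
data[mid]=3<6: swap data[2],data[7]; lo=3,mid=8 → [3, 3, 3, 6, 6, 6, 6, 6, 6, 3, 6, 3, 6]
data[mid]=6=6: mid=9
data[mid]=3<6: swap data[3],data[9]; lo=4,mid=10 → [3, 3, 3, 3, 6, 6, 6, 6, 6, 6, 6, 3, 6]
data[mid]=6=6: mid=11
data[mid]=3<6: swap data[4],data[11]; lo=5,mid=12 → [3, 3, 3, 3, 3, 6, 6, 6, 6, 6, 6, 6, 6]
data[mid]=6=6: mid=13
end: lo=5, hi=12; data = [3, 3, 3, 3, 3, 6, 6, 6, 6, 6, 6, 6, 6]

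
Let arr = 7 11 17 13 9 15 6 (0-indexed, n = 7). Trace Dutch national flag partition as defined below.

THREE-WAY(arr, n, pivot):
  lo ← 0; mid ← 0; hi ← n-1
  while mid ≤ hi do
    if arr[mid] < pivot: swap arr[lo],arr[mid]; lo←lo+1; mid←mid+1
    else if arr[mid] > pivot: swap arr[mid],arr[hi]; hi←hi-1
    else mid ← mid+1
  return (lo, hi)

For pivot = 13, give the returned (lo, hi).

pivot = 13; lo=0, mid=0, hi=6
arr[mid]=7<13: swap arr[0],arr[0]; lo=1,mid=1 → 7 11 17 13 9 15 6
arr[mid]=11<13: swap arr[1],arr[1]; lo=2,mid=2 → 7 11 17 13 9 15 6
arr[mid]=17>13: swap arr[2],arr[6]; hi=5 → 7 11 6 13 9 15 17
arr[mid]=6<13: swap arr[2],arr[2]; lo=3,mid=3 → 7 11 6 13 9 15 17
arr[mid]=13=13: mid=4
arr[mid]=9<13: swap arr[3],arr[4]; lo=4,mid=5 → 7 11 6 9 13 15 17
arr[mid]=15>13: swap arr[5],arr[5]; hi=4 → 7 11 6 9 13 15 17
end: lo=4, hi=4; arr = 7 11 6 9 13 15 17

(4, 4)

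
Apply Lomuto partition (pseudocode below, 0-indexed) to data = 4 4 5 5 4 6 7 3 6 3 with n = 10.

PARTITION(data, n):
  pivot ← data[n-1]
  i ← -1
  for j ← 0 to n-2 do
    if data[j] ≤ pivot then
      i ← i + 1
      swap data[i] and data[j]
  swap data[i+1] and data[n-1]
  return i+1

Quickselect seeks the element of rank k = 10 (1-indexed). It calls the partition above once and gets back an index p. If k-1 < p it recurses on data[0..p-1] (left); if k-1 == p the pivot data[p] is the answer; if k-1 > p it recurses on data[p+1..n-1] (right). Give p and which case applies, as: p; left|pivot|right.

1; right

pivot = data[9] = 3; i = -1
j=0: data[0]=4 > 3 → no swap
j=1: data[1]=4 > 3 → no swap
j=2: data[2]=5 > 3 → no swap
j=3: data[3]=5 > 3 → no swap
j=4: data[4]=4 > 3 → no swap
j=5: data[5]=6 > 3 → no swap
j=6: data[6]=7 > 3 → no swap
j=7: data[7]=3 ≤ 3 → i=0, swap data[0],data[7] → 3 4 5 5 4 6 7 4 6 3
j=8: data[8]=6 > 3 → no swap
final swap data[1],data[9] → 3 3 5 5 4 6 7 4 6 4; return 1
p = 1; k-1 = 9 > 1 ⇒ right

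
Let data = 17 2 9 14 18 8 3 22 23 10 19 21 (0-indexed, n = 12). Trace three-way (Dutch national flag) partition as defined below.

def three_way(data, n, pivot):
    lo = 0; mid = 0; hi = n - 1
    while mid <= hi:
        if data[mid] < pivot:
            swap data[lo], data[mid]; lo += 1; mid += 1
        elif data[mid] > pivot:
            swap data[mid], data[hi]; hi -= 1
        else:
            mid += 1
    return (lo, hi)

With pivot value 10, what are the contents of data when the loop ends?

pivot = 10; lo=0, mid=0, hi=11
data[mid]=17>10: swap data[0],data[11]; hi=10 → 21 2 9 14 18 8 3 22 23 10 19 17
data[mid]=21>10: swap data[0],data[10]; hi=9 → 19 2 9 14 18 8 3 22 23 10 21 17
data[mid]=19>10: swap data[0],data[9]; hi=8 → 10 2 9 14 18 8 3 22 23 19 21 17
data[mid]=10=10: mid=1
data[mid]=2<10: swap data[0],data[1]; lo=1,mid=2 → 2 10 9 14 18 8 3 22 23 19 21 17
data[mid]=9<10: swap data[1],data[2]; lo=2,mid=3 → 2 9 10 14 18 8 3 22 23 19 21 17
data[mid]=14>10: swap data[3],data[8]; hi=7 → 2 9 10 23 18 8 3 22 14 19 21 17
data[mid]=23>10: swap data[3],data[7]; hi=6 → 2 9 10 22 18 8 3 23 14 19 21 17
data[mid]=22>10: swap data[3],data[6]; hi=5 → 2 9 10 3 18 8 22 23 14 19 21 17
data[mid]=3<10: swap data[2],data[3]; lo=3,mid=4 → 2 9 3 10 18 8 22 23 14 19 21 17
data[mid]=18>10: swap data[4],data[5]; hi=4 → 2 9 3 10 8 18 22 23 14 19 21 17
data[mid]=8<10: swap data[3],data[4]; lo=4,mid=5 → 2 9 3 8 10 18 22 23 14 19 21 17
end: lo=4, hi=4; data = 2 9 3 8 10 18 22 23 14 19 21 17

2 9 3 8 10 18 22 23 14 19 21 17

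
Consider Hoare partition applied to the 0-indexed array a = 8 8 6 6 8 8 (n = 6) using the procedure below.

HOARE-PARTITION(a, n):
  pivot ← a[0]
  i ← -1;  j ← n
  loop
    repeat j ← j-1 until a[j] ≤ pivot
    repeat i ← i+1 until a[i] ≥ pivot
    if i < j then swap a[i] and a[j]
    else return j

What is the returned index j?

3

pivot = a[0] = 8; i = -1, j = 6
j→5 (a[5]=8≤8), i→0 (a[0]=8≥8); i<j, swap → 8 8 6 6 8 8
j→4 (a[4]=8≤8), i→1 (a[1]=8≥8); i<j, swap → 8 8 6 6 8 8
j→3, i→4; i≥j, return j=3. a = 8 8 6 6 8 8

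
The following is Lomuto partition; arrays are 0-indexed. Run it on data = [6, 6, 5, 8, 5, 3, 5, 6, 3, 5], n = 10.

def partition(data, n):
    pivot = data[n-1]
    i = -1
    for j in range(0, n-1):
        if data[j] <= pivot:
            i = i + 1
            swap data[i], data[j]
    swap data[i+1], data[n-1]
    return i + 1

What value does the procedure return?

pivot = data[9] = 5; i = -1
j=0: data[0]=6 > 5 → no swap
j=1: data[1]=6 > 5 → no swap
j=2: data[2]=5 ≤ 5 → i=0, swap data[0],data[2] → [5, 6, 6, 8, 5, 3, 5, 6, 3, 5]
j=3: data[3]=8 > 5 → no swap
j=4: data[4]=5 ≤ 5 → i=1, swap data[1],data[4] → [5, 5, 6, 8, 6, 3, 5, 6, 3, 5]
j=5: data[5]=3 ≤ 5 → i=2, swap data[2],data[5] → [5, 5, 3, 8, 6, 6, 5, 6, 3, 5]
j=6: data[6]=5 ≤ 5 → i=3, swap data[3],data[6] → [5, 5, 3, 5, 6, 6, 8, 6, 3, 5]
j=7: data[7]=6 > 5 → no swap
j=8: data[8]=3 ≤ 5 → i=4, swap data[4],data[8] → [5, 5, 3, 5, 3, 6, 8, 6, 6, 5]
final swap data[5],data[9] → [5, 5, 3, 5, 3, 5, 8, 6, 6, 6]; return 5

5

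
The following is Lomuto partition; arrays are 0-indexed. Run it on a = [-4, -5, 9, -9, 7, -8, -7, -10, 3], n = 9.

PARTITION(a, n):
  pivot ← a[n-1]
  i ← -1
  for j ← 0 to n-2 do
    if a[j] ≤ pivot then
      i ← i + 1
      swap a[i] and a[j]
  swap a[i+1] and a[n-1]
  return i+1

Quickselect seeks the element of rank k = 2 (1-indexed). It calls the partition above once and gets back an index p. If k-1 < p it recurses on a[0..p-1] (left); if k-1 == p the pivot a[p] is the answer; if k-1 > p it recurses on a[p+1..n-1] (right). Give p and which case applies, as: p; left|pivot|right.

pivot = a[8] = 3; i = -1
j=0: a[0]=-4 ≤ 3 → i=0, swap a[0],a[0] (no change) → [-4, -5, 9, -9, 7, -8, -7, -10, 3]
j=1: a[1]=-5 ≤ 3 → i=1, swap a[1],a[1] (no change) → [-4, -5, 9, -9, 7, -8, -7, -10, 3]
j=2: a[2]=9 > 3 → no swap
j=3: a[3]=-9 ≤ 3 → i=2, swap a[2],a[3] → [-4, -5, -9, 9, 7, -8, -7, -10, 3]
j=4: a[4]=7 > 3 → no swap
j=5: a[5]=-8 ≤ 3 → i=3, swap a[3],a[5] → [-4, -5, -9, -8, 7, 9, -7, -10, 3]
j=6: a[6]=-7 ≤ 3 → i=4, swap a[4],a[6] → [-4, -5, -9, -8, -7, 9, 7, -10, 3]
j=7: a[7]=-10 ≤ 3 → i=5, swap a[5],a[7] → [-4, -5, -9, -8, -7, -10, 7, 9, 3]
final swap a[6],a[8] → [-4, -5, -9, -8, -7, -10, 3, 9, 7]; return 6
p = 6; k-1 = 1 < 6 ⇒ left

6; left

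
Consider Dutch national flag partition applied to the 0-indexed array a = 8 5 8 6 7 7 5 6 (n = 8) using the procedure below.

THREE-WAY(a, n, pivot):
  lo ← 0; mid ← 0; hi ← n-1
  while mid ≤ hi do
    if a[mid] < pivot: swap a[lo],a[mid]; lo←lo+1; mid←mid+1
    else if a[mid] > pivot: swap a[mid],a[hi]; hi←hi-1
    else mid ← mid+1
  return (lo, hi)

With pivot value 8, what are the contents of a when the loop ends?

5 6 7 7 5 6 8 8

pivot = 8; lo=0, mid=0, hi=7
a[mid]=8=8: mid=1
a[mid]=5<8: swap a[0],a[1]; lo=1,mid=2 → 5 8 8 6 7 7 5 6
a[mid]=8=8: mid=3
a[mid]=6<8: swap a[1],a[3]; lo=2,mid=4 → 5 6 8 8 7 7 5 6
a[mid]=7<8: swap a[2],a[4]; lo=3,mid=5 → 5 6 7 8 8 7 5 6
a[mid]=7<8: swap a[3],a[5]; lo=4,mid=6 → 5 6 7 7 8 8 5 6
a[mid]=5<8: swap a[4],a[6]; lo=5,mid=7 → 5 6 7 7 5 8 8 6
a[mid]=6<8: swap a[5],a[7]; lo=6,mid=8 → 5 6 7 7 5 6 8 8
end: lo=6, hi=7; a = 5 6 7 7 5 6 8 8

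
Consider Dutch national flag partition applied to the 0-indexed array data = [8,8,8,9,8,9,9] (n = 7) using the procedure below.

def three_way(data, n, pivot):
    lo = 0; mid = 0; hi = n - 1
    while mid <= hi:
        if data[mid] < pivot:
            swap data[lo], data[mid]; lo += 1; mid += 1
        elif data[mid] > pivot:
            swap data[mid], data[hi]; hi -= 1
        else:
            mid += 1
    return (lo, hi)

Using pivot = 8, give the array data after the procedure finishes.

[8,8,8,8,9,9,9]

pivot = 8; lo=0, mid=0, hi=6
data[mid]=8=8: mid=1
data[mid]=8=8: mid=2
data[mid]=8=8: mid=3
data[mid]=9>8: swap data[3],data[6]; hi=5 → [8,8,8,9,8,9,9]
data[mid]=9>8: swap data[3],data[5]; hi=4 → [8,8,8,9,8,9,9]
data[mid]=9>8: swap data[3],data[4]; hi=3 → [8,8,8,8,9,9,9]
data[mid]=8=8: mid=4
end: lo=0, hi=3; data = [8,8,8,8,9,9,9]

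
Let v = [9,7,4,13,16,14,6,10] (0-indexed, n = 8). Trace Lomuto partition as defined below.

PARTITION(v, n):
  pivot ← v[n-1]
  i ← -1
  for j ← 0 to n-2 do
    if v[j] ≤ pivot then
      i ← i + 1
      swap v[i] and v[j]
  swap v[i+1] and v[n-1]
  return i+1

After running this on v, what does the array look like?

[9,7,4,6,10,14,13,16]

pivot=10, i=-1
j=0: 9≤10, i=0, swap(0,0) ⇒ [9,7,4,13,16,14,6,10]
j=1: 7≤10, i=1, swap(1,1) ⇒ [9,7,4,13,16,14,6,10]
j=2: 4≤10, i=2, swap(2,2) ⇒ [9,7,4,13,16,14,6,10]
j=3: 13>10, skip
j=4: 16>10, skip
j=5: 14>10, skip
j=6: 6≤10, i=3, swap(3,6) ⇒ [9,7,4,6,16,14,13,10]
swap(4,7) ⇒ [9,7,4,6,10,14,13,16]; return 4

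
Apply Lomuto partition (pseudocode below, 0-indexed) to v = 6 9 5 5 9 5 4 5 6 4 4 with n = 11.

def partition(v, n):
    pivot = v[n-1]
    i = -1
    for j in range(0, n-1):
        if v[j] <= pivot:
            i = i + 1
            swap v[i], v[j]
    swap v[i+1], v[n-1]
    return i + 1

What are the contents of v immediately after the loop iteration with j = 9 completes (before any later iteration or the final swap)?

pivot = v[10] = 4; i = -1
j=0: v[0]=6 > 4 → no swap
j=1: v[1]=9 > 4 → no swap
j=2: v[2]=5 > 4 → no swap
j=3: v[3]=5 > 4 → no swap
j=4: v[4]=9 > 4 → no swap
j=5: v[5]=5 > 4 → no swap
j=6: v[6]=4 ≤ 4 → i=0, swap v[0],v[6] → 4 9 5 5 9 5 6 5 6 4 4
j=7: v[7]=5 > 4 → no swap
j=8: v[8]=6 > 4 → no swap
j=9: v[9]=4 ≤ 4 → i=1, swap v[1],v[9] → 4 4 5 5 9 5 6 5 6 9 4
(after j=9) v = 4 4 5 5 9 5 6 5 6 9 4

4 4 5 5 9 5 6 5 6 9 4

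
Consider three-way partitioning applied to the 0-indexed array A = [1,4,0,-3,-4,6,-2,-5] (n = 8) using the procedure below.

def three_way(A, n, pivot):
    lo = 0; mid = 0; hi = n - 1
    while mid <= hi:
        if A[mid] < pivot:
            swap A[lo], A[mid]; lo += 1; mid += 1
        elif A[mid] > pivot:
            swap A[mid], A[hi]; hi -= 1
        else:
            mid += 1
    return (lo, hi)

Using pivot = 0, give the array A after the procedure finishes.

[-5,-2,-3,-4,0,6,4,1]

lo=0 mid=0 hi=7
1>0: swap(0,7), hi=6 ⇒ [-5,4,0,-3,-4,6,-2,1]
-5<0: swap(0,0), lo=1 mid=1 ⇒ [-5,4,0,-3,-4,6,-2,1]
4>0: swap(1,6), hi=5 ⇒ [-5,-2,0,-3,-4,6,4,1]
-2<0: swap(1,1), lo=2 mid=2 ⇒ [-5,-2,0,-3,-4,6,4,1]
0=0: mid=3
-3<0: swap(2,3), lo=3 mid=4 ⇒ [-5,-2,-3,0,-4,6,4,1]
-4<0: swap(3,4), lo=4 mid=5 ⇒ [-5,-2,-3,-4,0,6,4,1]
6>0: swap(5,5), hi=4 ⇒ [-5,-2,-3,-4,0,6,4,1]
done. lo=4 hi=4; A=[-5,-2,-3,-4,0,6,4,1]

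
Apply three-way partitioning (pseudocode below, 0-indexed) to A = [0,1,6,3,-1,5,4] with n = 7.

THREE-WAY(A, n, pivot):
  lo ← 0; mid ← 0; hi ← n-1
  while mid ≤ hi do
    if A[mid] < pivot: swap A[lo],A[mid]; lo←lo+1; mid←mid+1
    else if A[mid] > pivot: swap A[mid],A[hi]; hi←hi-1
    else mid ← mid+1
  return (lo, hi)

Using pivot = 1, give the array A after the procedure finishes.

[0,-1,1,3,5,4,6]

pivot = 1; lo=0, mid=0, hi=6
A[mid]=0<1: swap A[0],A[0]; lo=1,mid=1 → [0,1,6,3,-1,5,4]
A[mid]=1=1: mid=2
A[mid]=6>1: swap A[2],A[6]; hi=5 → [0,1,4,3,-1,5,6]
A[mid]=4>1: swap A[2],A[5]; hi=4 → [0,1,5,3,-1,4,6]
A[mid]=5>1: swap A[2],A[4]; hi=3 → [0,1,-1,3,5,4,6]
A[mid]=-1<1: swap A[1],A[2]; lo=2,mid=3 → [0,-1,1,3,5,4,6]
A[mid]=3>1: swap A[3],A[3]; hi=2 → [0,-1,1,3,5,4,6]
end: lo=2, hi=2; A = [0,-1,1,3,5,4,6]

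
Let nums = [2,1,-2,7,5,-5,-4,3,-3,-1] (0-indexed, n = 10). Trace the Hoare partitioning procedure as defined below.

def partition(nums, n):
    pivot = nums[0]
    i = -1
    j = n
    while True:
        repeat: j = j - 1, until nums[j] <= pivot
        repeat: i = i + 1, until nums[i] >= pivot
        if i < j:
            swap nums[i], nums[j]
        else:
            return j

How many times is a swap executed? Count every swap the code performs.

3

pivot = nums[0] = 2; i = -1, j = 10
j→9 (nums[9]=-1≤2), i→0 (nums[0]=2≥2); i<j, swap → [-1,1,-2,7,5,-5,-4,3,-3,2]
j→8 (nums[8]=-3≤2), i→3 (nums[3]=7≥2); i<j, swap → [-1,1,-2,-3,5,-5,-4,3,7,2]
j→6 (nums[6]=-4≤2), i→4 (nums[4]=5≥2); i<j, swap → [-1,1,-2,-3,-4,-5,5,3,7,2]
j→5, i→6; i≥j, return j=5. nums = [-1,1,-2,-3,-4,-5,5,3,7,2]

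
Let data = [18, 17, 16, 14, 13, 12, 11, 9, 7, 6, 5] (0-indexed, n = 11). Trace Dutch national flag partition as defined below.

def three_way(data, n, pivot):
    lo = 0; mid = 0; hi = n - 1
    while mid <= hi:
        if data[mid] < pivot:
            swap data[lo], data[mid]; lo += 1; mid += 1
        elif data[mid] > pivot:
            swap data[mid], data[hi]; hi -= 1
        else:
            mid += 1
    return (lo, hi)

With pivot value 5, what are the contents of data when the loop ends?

pivot = 5; lo=0, mid=0, hi=10
data[mid]=18>5: swap data[0],data[10]; hi=9 → [5, 17, 16, 14, 13, 12, 11, 9, 7, 6, 18]
data[mid]=5=5: mid=1
data[mid]=17>5: swap data[1],data[9]; hi=8 → [5, 6, 16, 14, 13, 12, 11, 9, 7, 17, 18]
data[mid]=6>5: swap data[1],data[8]; hi=7 → [5, 7, 16, 14, 13, 12, 11, 9, 6, 17, 18]
data[mid]=7>5: swap data[1],data[7]; hi=6 → [5, 9, 16, 14, 13, 12, 11, 7, 6, 17, 18]
data[mid]=9>5: swap data[1],data[6]; hi=5 → [5, 11, 16, 14, 13, 12, 9, 7, 6, 17, 18]
data[mid]=11>5: swap data[1],data[5]; hi=4 → [5, 12, 16, 14, 13, 11, 9, 7, 6, 17, 18]
data[mid]=12>5: swap data[1],data[4]; hi=3 → [5, 13, 16, 14, 12, 11, 9, 7, 6, 17, 18]
data[mid]=13>5: swap data[1],data[3]; hi=2 → [5, 14, 16, 13, 12, 11, 9, 7, 6, 17, 18]
data[mid]=14>5: swap data[1],data[2]; hi=1 → [5, 16, 14, 13, 12, 11, 9, 7, 6, 17, 18]
data[mid]=16>5: swap data[1],data[1]; hi=0 → [5, 16, 14, 13, 12, 11, 9, 7, 6, 17, 18]
end: lo=0, hi=0; data = [5, 16, 14, 13, 12, 11, 9, 7, 6, 17, 18]

[5, 16, 14, 13, 12, 11, 9, 7, 6, 17, 18]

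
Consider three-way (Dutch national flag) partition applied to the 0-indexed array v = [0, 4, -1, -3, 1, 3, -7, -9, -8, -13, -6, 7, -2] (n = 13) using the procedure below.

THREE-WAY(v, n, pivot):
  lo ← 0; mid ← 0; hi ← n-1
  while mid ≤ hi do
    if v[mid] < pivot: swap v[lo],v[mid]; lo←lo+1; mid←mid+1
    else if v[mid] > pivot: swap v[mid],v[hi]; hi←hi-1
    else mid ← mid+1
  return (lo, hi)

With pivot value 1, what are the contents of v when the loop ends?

lo=0 mid=0 hi=12
0<1: swap(0,0), lo=1 mid=1 ⇒ [0, 4, -1, -3, 1, 3, -7, -9, -8, -13, -6, 7, -2]
4>1: swap(1,12), hi=11 ⇒ [0, -2, -1, -3, 1, 3, -7, -9, -8, -13, -6, 7, 4]
-2<1: swap(1,1), lo=2 mid=2 ⇒ [0, -2, -1, -3, 1, 3, -7, -9, -8, -13, -6, 7, 4]
-1<1: swap(2,2), lo=3 mid=3 ⇒ [0, -2, -1, -3, 1, 3, -7, -9, -8, -13, -6, 7, 4]
-3<1: swap(3,3), lo=4 mid=4 ⇒ [0, -2, -1, -3, 1, 3, -7, -9, -8, -13, -6, 7, 4]
1=1: mid=5
3>1: swap(5,11), hi=10 ⇒ [0, -2, -1, -3, 1, 7, -7, -9, -8, -13, -6, 3, 4]
7>1: swap(5,10), hi=9 ⇒ [0, -2, -1, -3, 1, -6, -7, -9, -8, -13, 7, 3, 4]
-6<1: swap(4,5), lo=5 mid=6 ⇒ [0, -2, -1, -3, -6, 1, -7, -9, -8, -13, 7, 3, 4]
-7<1: swap(5,6), lo=6 mid=7 ⇒ [0, -2, -1, -3, -6, -7, 1, -9, -8, -13, 7, 3, 4]
-9<1: swap(6,7), lo=7 mid=8 ⇒ [0, -2, -1, -3, -6, -7, -9, 1, -8, -13, 7, 3, 4]
-8<1: swap(7,8), lo=8 mid=9 ⇒ [0, -2, -1, -3, -6, -7, -9, -8, 1, -13, 7, 3, 4]
-13<1: swap(8,9), lo=9 mid=10 ⇒ [0, -2, -1, -3, -6, -7, -9, -8, -13, 1, 7, 3, 4]
done. lo=9 hi=9; v=[0, -2, -1, -3, -6, -7, -9, -8, -13, 1, 7, 3, 4]

[0, -2, -1, -3, -6, -7, -9, -8, -13, 1, 7, 3, 4]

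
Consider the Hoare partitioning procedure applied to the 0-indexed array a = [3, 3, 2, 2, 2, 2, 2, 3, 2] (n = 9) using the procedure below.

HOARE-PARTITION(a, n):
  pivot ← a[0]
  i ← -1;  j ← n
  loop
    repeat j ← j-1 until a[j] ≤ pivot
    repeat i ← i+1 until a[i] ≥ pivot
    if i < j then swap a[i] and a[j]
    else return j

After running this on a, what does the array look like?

pivot = a[0] = 3; i = -1, j = 9
j→8 (a[8]=2≤3), i→0 (a[0]=3≥3); i<j, swap → [2, 3, 2, 2, 2, 2, 2, 3, 3]
j→7 (a[7]=3≤3), i→1 (a[1]=3≥3); i<j, swap → [2, 3, 2, 2, 2, 2, 2, 3, 3]
j→6, i→7; i≥j, return j=6. a = [2, 3, 2, 2, 2, 2, 2, 3, 3]

[2, 3, 2, 2, 2, 2, 2, 3, 3]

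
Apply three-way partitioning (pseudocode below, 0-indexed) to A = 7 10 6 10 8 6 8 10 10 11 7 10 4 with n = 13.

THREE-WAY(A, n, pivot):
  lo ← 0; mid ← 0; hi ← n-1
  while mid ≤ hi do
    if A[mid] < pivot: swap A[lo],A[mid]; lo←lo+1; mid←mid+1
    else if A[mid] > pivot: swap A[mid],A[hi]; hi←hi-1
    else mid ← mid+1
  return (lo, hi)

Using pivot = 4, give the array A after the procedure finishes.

lo=0 mid=0 hi=12
7>4: swap(0,12), hi=11 ⇒ 4 10 6 10 8 6 8 10 10 11 7 10 7
4=4: mid=1
10>4: swap(1,11), hi=10 ⇒ 4 10 6 10 8 6 8 10 10 11 7 10 7
10>4: swap(1,10), hi=9 ⇒ 4 7 6 10 8 6 8 10 10 11 10 10 7
7>4: swap(1,9), hi=8 ⇒ 4 11 6 10 8 6 8 10 10 7 10 10 7
11>4: swap(1,8), hi=7 ⇒ 4 10 6 10 8 6 8 10 11 7 10 10 7
10>4: swap(1,7), hi=6 ⇒ 4 10 6 10 8 6 8 10 11 7 10 10 7
10>4: swap(1,6), hi=5 ⇒ 4 8 6 10 8 6 10 10 11 7 10 10 7
8>4: swap(1,5), hi=4 ⇒ 4 6 6 10 8 8 10 10 11 7 10 10 7
6>4: swap(1,4), hi=3 ⇒ 4 8 6 10 6 8 10 10 11 7 10 10 7
8>4: swap(1,3), hi=2 ⇒ 4 10 6 8 6 8 10 10 11 7 10 10 7
10>4: swap(1,2), hi=1 ⇒ 4 6 10 8 6 8 10 10 11 7 10 10 7
6>4: swap(1,1), hi=0 ⇒ 4 6 10 8 6 8 10 10 11 7 10 10 7
done. lo=0 hi=0; A=4 6 10 8 6 8 10 10 11 7 10 10 7

4 6 10 8 6 8 10 10 11 7 10 10 7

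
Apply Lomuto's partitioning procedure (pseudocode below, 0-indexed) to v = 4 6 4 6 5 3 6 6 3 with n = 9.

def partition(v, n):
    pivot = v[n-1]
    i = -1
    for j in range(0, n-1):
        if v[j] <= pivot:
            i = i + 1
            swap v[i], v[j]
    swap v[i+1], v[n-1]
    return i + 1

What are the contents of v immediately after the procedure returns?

pivot = v[8] = 3; i = -1
j=0: v[0]=4 > 3 → no swap
j=1: v[1]=6 > 3 → no swap
j=2: v[2]=4 > 3 → no swap
j=3: v[3]=6 > 3 → no swap
j=4: v[4]=5 > 3 → no swap
j=5: v[5]=3 ≤ 3 → i=0, swap v[0],v[5] → 3 6 4 6 5 4 6 6 3
j=6: v[6]=6 > 3 → no swap
j=7: v[7]=6 > 3 → no swap
final swap v[1],v[8] → 3 3 4 6 5 4 6 6 6; return 1

3 3 4 6 5 4 6 6 6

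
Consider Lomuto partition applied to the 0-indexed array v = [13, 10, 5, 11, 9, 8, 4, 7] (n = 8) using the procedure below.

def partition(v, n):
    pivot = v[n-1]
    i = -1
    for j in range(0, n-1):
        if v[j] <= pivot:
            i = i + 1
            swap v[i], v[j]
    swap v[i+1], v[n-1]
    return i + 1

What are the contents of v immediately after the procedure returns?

[5, 4, 7, 11, 9, 8, 10, 13]

pivot=7, i=-1
j=0: 13>7, skip
j=1: 10>7, skip
j=2: 5≤7, i=0, swap(0,2) ⇒ [5, 10, 13, 11, 9, 8, 4, 7]
j=3: 11>7, skip
j=4: 9>7, skip
j=5: 8>7, skip
j=6: 4≤7, i=1, swap(1,6) ⇒ [5, 4, 13, 11, 9, 8, 10, 7]
swap(2,7) ⇒ [5, 4, 7, 11, 9, 8, 10, 13]; return 2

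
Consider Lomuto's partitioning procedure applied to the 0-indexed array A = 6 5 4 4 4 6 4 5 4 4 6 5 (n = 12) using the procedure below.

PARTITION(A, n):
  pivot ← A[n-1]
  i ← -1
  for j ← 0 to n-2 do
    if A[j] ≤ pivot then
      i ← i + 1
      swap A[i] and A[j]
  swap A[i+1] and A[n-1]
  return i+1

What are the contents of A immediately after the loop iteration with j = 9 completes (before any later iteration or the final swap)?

5 4 4 4 4 5 4 4 6 6 6 5

pivot = A[11] = 5; i = -1
j=0: A[0]=6 > 5 → no swap
j=1: A[1]=5 ≤ 5 → i=0, swap A[0],A[1] → 5 6 4 4 4 6 4 5 4 4 6 5
j=2: A[2]=4 ≤ 5 → i=1, swap A[1],A[2] → 5 4 6 4 4 6 4 5 4 4 6 5
j=3: A[3]=4 ≤ 5 → i=2, swap A[2],A[3] → 5 4 4 6 4 6 4 5 4 4 6 5
j=4: A[4]=4 ≤ 5 → i=3, swap A[3],A[4] → 5 4 4 4 6 6 4 5 4 4 6 5
j=5: A[5]=6 > 5 → no swap
j=6: A[6]=4 ≤ 5 → i=4, swap A[4],A[6] → 5 4 4 4 4 6 6 5 4 4 6 5
j=7: A[7]=5 ≤ 5 → i=5, swap A[5],A[7] → 5 4 4 4 4 5 6 6 4 4 6 5
j=8: A[8]=4 ≤ 5 → i=6, swap A[6],A[8] → 5 4 4 4 4 5 4 6 6 4 6 5
j=9: A[9]=4 ≤ 5 → i=7, swap A[7],A[9] → 5 4 4 4 4 5 4 4 6 6 6 5
(after j=9) A = 5 4 4 4 4 5 4 4 6 6 6 5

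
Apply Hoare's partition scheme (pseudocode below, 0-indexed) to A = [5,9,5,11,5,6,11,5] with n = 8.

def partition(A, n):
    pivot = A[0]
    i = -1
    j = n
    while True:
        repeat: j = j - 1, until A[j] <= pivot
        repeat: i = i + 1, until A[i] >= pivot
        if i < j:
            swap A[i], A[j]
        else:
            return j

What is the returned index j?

2

pivot = A[0] = 5; i = -1, j = 8
j→7 (A[7]=5≤5), i→0 (A[0]=5≥5); i<j, swap → [5,9,5,11,5,6,11,5]
j→4 (A[4]=5≤5), i→1 (A[1]=9≥5); i<j, swap → [5,5,5,11,9,6,11,5]
j→2, i→2; i≥j, return j=2. A = [5,5,5,11,9,6,11,5]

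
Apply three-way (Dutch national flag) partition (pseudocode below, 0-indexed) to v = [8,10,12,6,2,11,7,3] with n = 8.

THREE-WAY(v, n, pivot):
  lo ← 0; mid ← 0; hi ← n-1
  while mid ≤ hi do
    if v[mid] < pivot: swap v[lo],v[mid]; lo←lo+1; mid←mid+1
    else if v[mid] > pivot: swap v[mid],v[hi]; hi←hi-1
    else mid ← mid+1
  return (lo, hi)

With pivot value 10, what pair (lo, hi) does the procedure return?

(5, 5)

pivot = 10; lo=0, mid=0, hi=7
v[mid]=8<10: swap v[0],v[0]; lo=1,mid=1 → [8,10,12,6,2,11,7,3]
v[mid]=10=10: mid=2
v[mid]=12>10: swap v[2],v[7]; hi=6 → [8,10,3,6,2,11,7,12]
v[mid]=3<10: swap v[1],v[2]; lo=2,mid=3 → [8,3,10,6,2,11,7,12]
v[mid]=6<10: swap v[2],v[3]; lo=3,mid=4 → [8,3,6,10,2,11,7,12]
v[mid]=2<10: swap v[3],v[4]; lo=4,mid=5 → [8,3,6,2,10,11,7,12]
v[mid]=11>10: swap v[5],v[6]; hi=5 → [8,3,6,2,10,7,11,12]
v[mid]=7<10: swap v[4],v[5]; lo=5,mid=6 → [8,3,6,2,7,10,11,12]
end: lo=5, hi=5; v = [8,3,6,2,7,10,11,12]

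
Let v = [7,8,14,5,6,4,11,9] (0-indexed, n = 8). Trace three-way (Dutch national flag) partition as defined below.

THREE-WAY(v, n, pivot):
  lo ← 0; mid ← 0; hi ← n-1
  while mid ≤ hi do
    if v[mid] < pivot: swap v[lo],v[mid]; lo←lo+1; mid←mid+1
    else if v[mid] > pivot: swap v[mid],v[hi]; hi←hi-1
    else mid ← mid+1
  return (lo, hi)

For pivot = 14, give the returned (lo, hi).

lo=0 mid=0 hi=7
7<14: swap(0,0), lo=1 mid=1 ⇒ [7,8,14,5,6,4,11,9]
8<14: swap(1,1), lo=2 mid=2 ⇒ [7,8,14,5,6,4,11,9]
14=14: mid=3
5<14: swap(2,3), lo=3 mid=4 ⇒ [7,8,5,14,6,4,11,9]
6<14: swap(3,4), lo=4 mid=5 ⇒ [7,8,5,6,14,4,11,9]
4<14: swap(4,5), lo=5 mid=6 ⇒ [7,8,5,6,4,14,11,9]
11<14: swap(5,6), lo=6 mid=7 ⇒ [7,8,5,6,4,11,14,9]
9<14: swap(6,7), lo=7 mid=8 ⇒ [7,8,5,6,4,11,9,14]
done. lo=7 hi=7; v=[7,8,5,6,4,11,9,14]

(7, 7)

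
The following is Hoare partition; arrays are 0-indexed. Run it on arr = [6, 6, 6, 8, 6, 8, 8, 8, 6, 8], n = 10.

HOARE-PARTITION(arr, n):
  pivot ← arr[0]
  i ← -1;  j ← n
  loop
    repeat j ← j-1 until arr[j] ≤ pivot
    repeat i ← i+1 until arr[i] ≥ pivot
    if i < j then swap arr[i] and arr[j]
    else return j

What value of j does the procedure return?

2

pivot=6
j stops at 8 (6), i stops at 0 (6); swap ⇒ [6, 6, 6, 8, 6, 8, 8, 8, 6, 8]
j stops at 4 (6), i stops at 1 (6); swap ⇒ [6, 6, 6, 8, 6, 8, 8, 8, 6, 8]
j stops at 2, i stops at 2; i≥j ⇒ return 2. arr=[6, 6, 6, 8, 6, 8, 8, 8, 6, 8]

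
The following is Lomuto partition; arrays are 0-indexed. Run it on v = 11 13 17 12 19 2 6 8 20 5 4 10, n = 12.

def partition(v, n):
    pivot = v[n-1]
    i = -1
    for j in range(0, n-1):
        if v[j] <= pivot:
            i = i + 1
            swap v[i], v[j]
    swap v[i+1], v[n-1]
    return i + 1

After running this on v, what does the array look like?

2 6 8 5 4 10 13 17 20 12 19 11

pivot=10, i=-1
j=0: 11>10, skip
j=1: 13>10, skip
j=2: 17>10, skip
j=3: 12>10, skip
j=4: 19>10, skip
j=5: 2≤10, i=0, swap(0,5) ⇒ 2 13 17 12 19 11 6 8 20 5 4 10
j=6: 6≤10, i=1, swap(1,6) ⇒ 2 6 17 12 19 11 13 8 20 5 4 10
j=7: 8≤10, i=2, swap(2,7) ⇒ 2 6 8 12 19 11 13 17 20 5 4 10
j=8: 20>10, skip
j=9: 5≤10, i=3, swap(3,9) ⇒ 2 6 8 5 19 11 13 17 20 12 4 10
j=10: 4≤10, i=4, swap(4,10) ⇒ 2 6 8 5 4 11 13 17 20 12 19 10
swap(5,11) ⇒ 2 6 8 5 4 10 13 17 20 12 19 11; return 5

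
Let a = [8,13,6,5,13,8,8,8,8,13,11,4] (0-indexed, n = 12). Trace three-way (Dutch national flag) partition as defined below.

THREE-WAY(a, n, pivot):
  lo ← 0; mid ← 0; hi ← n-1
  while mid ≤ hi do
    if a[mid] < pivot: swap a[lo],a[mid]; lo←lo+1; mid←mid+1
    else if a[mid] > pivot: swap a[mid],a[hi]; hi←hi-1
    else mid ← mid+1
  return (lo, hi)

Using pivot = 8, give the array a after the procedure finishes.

[4,6,5,8,8,8,8,8,13,11,13,13]

pivot = 8; lo=0, mid=0, hi=11
a[mid]=8=8: mid=1
a[mid]=13>8: swap a[1],a[11]; hi=10 → [8,4,6,5,13,8,8,8,8,13,11,13]
a[mid]=4<8: swap a[0],a[1]; lo=1,mid=2 → [4,8,6,5,13,8,8,8,8,13,11,13]
a[mid]=6<8: swap a[1],a[2]; lo=2,mid=3 → [4,6,8,5,13,8,8,8,8,13,11,13]
a[mid]=5<8: swap a[2],a[3]; lo=3,mid=4 → [4,6,5,8,13,8,8,8,8,13,11,13]
a[mid]=13>8: swap a[4],a[10]; hi=9 → [4,6,5,8,11,8,8,8,8,13,13,13]
a[mid]=11>8: swap a[4],a[9]; hi=8 → [4,6,5,8,13,8,8,8,8,11,13,13]
a[mid]=13>8: swap a[4],a[8]; hi=7 → [4,6,5,8,8,8,8,8,13,11,13,13]
a[mid]=8=8: mid=5
a[mid]=8=8: mid=6
a[mid]=8=8: mid=7
a[mid]=8=8: mid=8
end: lo=3, hi=7; a = [4,6,5,8,8,8,8,8,13,11,13,13]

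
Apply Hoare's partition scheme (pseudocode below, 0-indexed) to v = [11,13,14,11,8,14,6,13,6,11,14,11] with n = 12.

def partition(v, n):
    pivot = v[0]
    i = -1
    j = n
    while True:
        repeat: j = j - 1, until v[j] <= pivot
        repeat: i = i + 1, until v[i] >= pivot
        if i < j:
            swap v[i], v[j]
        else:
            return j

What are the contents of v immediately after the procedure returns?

pivot = v[0] = 11; i = -1, j = 12
j→11 (v[11]=11≤11), i→0 (v[0]=11≥11); i<j, swap → [11,13,14,11,8,14,6,13,6,11,14,11]
j→9 (v[9]=11≤11), i→1 (v[1]=13≥11); i<j, swap → [11,11,14,11,8,14,6,13,6,13,14,11]
j→8 (v[8]=6≤11), i→2 (v[2]=14≥11); i<j, swap → [11,11,6,11,8,14,6,13,14,13,14,11]
j→6 (v[6]=6≤11), i→3 (v[3]=11≥11); i<j, swap → [11,11,6,6,8,14,11,13,14,13,14,11]
j→4, i→5; i≥j, return j=4. v = [11,11,6,6,8,14,11,13,14,13,14,11]

[11,11,6,6,8,14,11,13,14,13,14,11]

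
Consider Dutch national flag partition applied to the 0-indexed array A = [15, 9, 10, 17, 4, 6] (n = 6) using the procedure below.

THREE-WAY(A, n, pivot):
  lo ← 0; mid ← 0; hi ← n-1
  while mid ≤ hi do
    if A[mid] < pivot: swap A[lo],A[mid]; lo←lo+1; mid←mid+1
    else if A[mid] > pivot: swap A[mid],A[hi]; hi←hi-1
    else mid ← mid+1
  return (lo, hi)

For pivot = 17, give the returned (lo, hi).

(5, 5)

lo=0 mid=0 hi=5
15<17: swap(0,0), lo=1 mid=1 ⇒ [15, 9, 10, 17, 4, 6]
9<17: swap(1,1), lo=2 mid=2 ⇒ [15, 9, 10, 17, 4, 6]
10<17: swap(2,2), lo=3 mid=3 ⇒ [15, 9, 10, 17, 4, 6]
17=17: mid=4
4<17: swap(3,4), lo=4 mid=5 ⇒ [15, 9, 10, 4, 17, 6]
6<17: swap(4,5), lo=5 mid=6 ⇒ [15, 9, 10, 4, 6, 17]
done. lo=5 hi=5; A=[15, 9, 10, 4, 6, 17]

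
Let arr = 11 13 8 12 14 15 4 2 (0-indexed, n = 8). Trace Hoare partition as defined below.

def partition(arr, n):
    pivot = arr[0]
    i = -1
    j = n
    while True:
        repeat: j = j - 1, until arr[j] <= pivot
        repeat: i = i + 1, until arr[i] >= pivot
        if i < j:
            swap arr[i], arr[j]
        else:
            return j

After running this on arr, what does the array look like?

2 4 8 12 14 15 13 11

pivot=11
j stops at 7 (2), i stops at 0 (11); swap ⇒ 2 13 8 12 14 15 4 11
j stops at 6 (4), i stops at 1 (13); swap ⇒ 2 4 8 12 14 15 13 11
j stops at 2, i stops at 3; i≥j ⇒ return 2. arr=2 4 8 12 14 15 13 11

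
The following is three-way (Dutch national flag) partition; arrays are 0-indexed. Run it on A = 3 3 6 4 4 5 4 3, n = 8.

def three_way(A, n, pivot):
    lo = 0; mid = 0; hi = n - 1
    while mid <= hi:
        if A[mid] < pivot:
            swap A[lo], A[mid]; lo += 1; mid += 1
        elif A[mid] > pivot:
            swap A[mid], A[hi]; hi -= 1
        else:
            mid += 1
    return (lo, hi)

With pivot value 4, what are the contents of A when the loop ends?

lo=0 mid=0 hi=7
3<4: swap(0,0), lo=1 mid=1 ⇒ 3 3 6 4 4 5 4 3
3<4: swap(1,1), lo=2 mid=2 ⇒ 3 3 6 4 4 5 4 3
6>4: swap(2,7), hi=6 ⇒ 3 3 3 4 4 5 4 6
3<4: swap(2,2), lo=3 mid=3 ⇒ 3 3 3 4 4 5 4 6
4=4: mid=4
4=4: mid=5
5>4: swap(5,6), hi=5 ⇒ 3 3 3 4 4 4 5 6
4=4: mid=6
done. lo=3 hi=5; A=3 3 3 4 4 4 5 6

3 3 3 4 4 4 5 6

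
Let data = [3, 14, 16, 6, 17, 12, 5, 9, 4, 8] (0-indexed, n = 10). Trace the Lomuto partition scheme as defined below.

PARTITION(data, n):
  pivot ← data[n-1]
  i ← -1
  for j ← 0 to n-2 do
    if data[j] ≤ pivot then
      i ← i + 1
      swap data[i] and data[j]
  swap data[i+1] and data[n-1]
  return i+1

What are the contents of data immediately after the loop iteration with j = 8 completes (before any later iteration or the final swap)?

[3, 6, 5, 4, 17, 12, 16, 9, 14, 8]

pivot=8, i=-1
j=0: 3≤8, i=0, swap(0,0) ⇒ [3, 14, 16, 6, 17, 12, 5, 9, 4, 8]
j=1: 14>8, skip
j=2: 16>8, skip
j=3: 6≤8, i=1, swap(1,3) ⇒ [3, 6, 16, 14, 17, 12, 5, 9, 4, 8]
j=4: 17>8, skip
j=5: 12>8, skip
j=6: 5≤8, i=2, swap(2,6) ⇒ [3, 6, 5, 14, 17, 12, 16, 9, 4, 8]
j=7: 9>8, skip
j=8: 4≤8, i=3, swap(3,8) ⇒ [3, 6, 5, 4, 17, 12, 16, 9, 14, 8]
(after j=8) data = [3, 6, 5, 4, 17, 12, 16, 9, 14, 8]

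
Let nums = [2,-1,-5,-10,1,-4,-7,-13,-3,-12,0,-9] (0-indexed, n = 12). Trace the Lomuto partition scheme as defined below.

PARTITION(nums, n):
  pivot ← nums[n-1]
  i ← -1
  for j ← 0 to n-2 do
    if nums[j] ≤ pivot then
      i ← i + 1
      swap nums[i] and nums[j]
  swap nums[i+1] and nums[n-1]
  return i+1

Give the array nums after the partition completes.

[-10,-13,-12,-9,1,-4,-7,-1,-3,-5,0,2]

pivot=-9, i=-1
j=0: 2>-9, skip
j=1: -1>-9, skip
j=2: -5>-9, skip
j=3: -10≤-9, i=0, swap(0,3) ⇒ [-10,-1,-5,2,1,-4,-7,-13,-3,-12,0,-9]
j=4: 1>-9, skip
j=5: -4>-9, skip
j=6: -7>-9, skip
j=7: -13≤-9, i=1, swap(1,7) ⇒ [-10,-13,-5,2,1,-4,-7,-1,-3,-12,0,-9]
j=8: -3>-9, skip
j=9: -12≤-9, i=2, swap(2,9) ⇒ [-10,-13,-12,2,1,-4,-7,-1,-3,-5,0,-9]
j=10: 0>-9, skip
swap(3,11) ⇒ [-10,-13,-12,-9,1,-4,-7,-1,-3,-5,0,2]; return 3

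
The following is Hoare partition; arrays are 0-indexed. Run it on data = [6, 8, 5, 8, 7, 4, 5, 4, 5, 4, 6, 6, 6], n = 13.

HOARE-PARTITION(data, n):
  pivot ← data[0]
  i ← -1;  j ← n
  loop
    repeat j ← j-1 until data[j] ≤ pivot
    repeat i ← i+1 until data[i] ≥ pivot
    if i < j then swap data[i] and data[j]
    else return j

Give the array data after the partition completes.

[6, 6, 5, 6, 4, 4, 5, 4, 5, 7, 8, 8, 6]

pivot = data[0] = 6; i = -1, j = 13
j→12 (data[12]=6≤6), i→0 (data[0]=6≥6); i<j, swap → [6, 8, 5, 8, 7, 4, 5, 4, 5, 4, 6, 6, 6]
j→11 (data[11]=6≤6), i→1 (data[1]=8≥6); i<j, swap → [6, 6, 5, 8, 7, 4, 5, 4, 5, 4, 6, 8, 6]
j→10 (data[10]=6≤6), i→3 (data[3]=8≥6); i<j, swap → [6, 6, 5, 6, 7, 4, 5, 4, 5, 4, 8, 8, 6]
j→9 (data[9]=4≤6), i→4 (data[4]=7≥6); i<j, swap → [6, 6, 5, 6, 4, 4, 5, 4, 5, 7, 8, 8, 6]
j→8, i→9; i≥j, return j=8. data = [6, 6, 5, 6, 4, 4, 5, 4, 5, 7, 8, 8, 6]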